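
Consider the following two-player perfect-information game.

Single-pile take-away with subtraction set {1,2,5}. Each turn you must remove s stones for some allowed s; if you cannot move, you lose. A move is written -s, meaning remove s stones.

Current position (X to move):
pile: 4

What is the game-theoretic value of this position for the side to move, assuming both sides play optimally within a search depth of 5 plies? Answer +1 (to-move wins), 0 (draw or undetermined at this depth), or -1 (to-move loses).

[4] X move#1: -1:+1/3*, -2:-1/2
[3] O move#2: -1:-1/2*, -2:-1/1
[2] X move#3: -1:-1/1, -2:+1/0*
[0] end (terminal -1, O#4); searched 4 to 5

value(4, X) = +1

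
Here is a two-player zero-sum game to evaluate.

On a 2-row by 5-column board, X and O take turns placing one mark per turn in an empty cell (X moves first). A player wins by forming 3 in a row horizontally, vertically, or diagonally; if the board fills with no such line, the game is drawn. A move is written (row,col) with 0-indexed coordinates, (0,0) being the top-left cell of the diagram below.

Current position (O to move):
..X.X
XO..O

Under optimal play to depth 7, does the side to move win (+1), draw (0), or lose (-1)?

value(..X.X/XO..O, O) = 0

p1 O@[..X.X/XO..O]: (0,0)[O.X.X/XO..O]-1 (0,1)[.OX.X/XO..O]-1 (0,3)[..XOX/XO..O]+0* (1,2)[..X.X/XOO.O]-1 (1,3)[..X.X/XO.OO]-1
p2 X@[..XOX/XO..O]: (0,0)[X.XOX/XO..O]+0* (0,1)[.XXOX/XO..O]+0 (1,2)[..XOX/XOX.O]+0 (1,3)[..XOX/XO.XO]+0
p3 O@[X.XOX/XO..O]: (0,1)[XOXOX/XO..O]+0* (1,2)[X.XOX/XOO.O]-1 (1,3)[X.XOX/XO.OO]-1
p4 X@[XOXOX/XO..O]: (1,2)[XOXOX/XOX.O]+0* (1,3)[XOXOX/XO.XO]+0
p5 O@[XOXOX/XOX.O]: (1,3)[XOXOX/XOXOO]+0*
p6 X@[XOXOX/XOXOO] terminal +0; root [..X.X/XO..O] d7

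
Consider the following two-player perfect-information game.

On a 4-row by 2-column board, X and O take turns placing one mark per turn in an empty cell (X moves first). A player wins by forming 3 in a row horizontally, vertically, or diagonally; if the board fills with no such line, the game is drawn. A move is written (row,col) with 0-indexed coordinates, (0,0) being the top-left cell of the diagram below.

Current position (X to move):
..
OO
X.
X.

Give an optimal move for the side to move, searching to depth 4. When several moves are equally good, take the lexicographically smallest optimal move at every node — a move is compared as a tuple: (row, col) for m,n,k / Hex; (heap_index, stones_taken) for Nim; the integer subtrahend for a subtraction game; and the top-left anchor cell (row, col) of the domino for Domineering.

p1 X@[../OO/X./X.]: (0,0)[X./OO/X./X.]-1 (0,1)[.X/OO/X./X.]+0* (2,1)[../OO/XX/X.]+0 (3,1)[../OO/X./XX]+0
p2 O@[.X/OO/X./X.]: (0,0)[OX/OO/X./X.]+0* (2,1)[.X/OO/XO/X.]+0 (3,1)[.X/OO/X./XO]+0
p3 X@[OX/OO/X./X.]: (2,1)[OX/OO/XX/X.]+0* (3,1)[OX/OO/X./XX]+0
p4 O@[OX/OO/XX/X.]: (3,1)[OX/OO/XX/XO]+0*
p5 X@[OX/OO/XX/XO] terminal +0; root [../OO/X./X.] d4

X's best at [../OO/X./X.]: (0,1)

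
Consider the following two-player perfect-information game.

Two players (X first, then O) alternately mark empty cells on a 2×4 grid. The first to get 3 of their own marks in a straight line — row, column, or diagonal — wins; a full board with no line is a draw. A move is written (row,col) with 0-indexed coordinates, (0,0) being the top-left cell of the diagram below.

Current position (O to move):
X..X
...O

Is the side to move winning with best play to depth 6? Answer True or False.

ply 1, O at X..X/...O | (0,1)=+0→XO.X/...O*; (0,2)=+0→X.OX/...O; (1,0)=+0→X..X/O..O; (1,1)=+0→X..X/.O.O; (1,2)=+0→X..X/..OO
ply 2, X at XO.X/...O | (0,2)=+0→XOXX/...O*; (1,0)=+0→XO.X/X..O; (1,1)=+0→XO.X/.X.O; (1,2)=+0→XO.X/..XO
ply 3, O at XOXX/...O | (1,0)=+0→XOXX/O..O*; (1,1)=+0→XOXX/.O.O; (1,2)=+0→XOXX/..OO
ply 4, X at XOXX/O..O | (1,1)=+0→XOXX/OX.O*; (1,2)=+0→XOXX/O.XO
ply 5, O at XOXX/OX.O | (1,2)=+0→XOXX/OXOO*
ply 6: XOXX/OXOO is terminal +0 (X); from X..X/...O depth 6

O winning at [X..X/...O]: False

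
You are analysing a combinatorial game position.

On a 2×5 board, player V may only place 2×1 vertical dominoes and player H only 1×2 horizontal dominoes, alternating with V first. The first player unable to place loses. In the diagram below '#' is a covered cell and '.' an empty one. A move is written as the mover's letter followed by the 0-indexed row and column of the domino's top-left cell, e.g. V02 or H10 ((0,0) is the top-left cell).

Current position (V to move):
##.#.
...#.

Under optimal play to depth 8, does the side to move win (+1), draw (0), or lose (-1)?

value(##.#./...#., V) = +1

p1 V@[##.#./...#.]: V02[####./..##.]+1* V04[##.##/...##]-1
p2 H@[####./..##.]: H10[####./####.]-1*
p3 V@[####./####.]: V04[#####/#####]+1*
p4 H@[#####/#####] terminal -1; root [##.#./...#.] d8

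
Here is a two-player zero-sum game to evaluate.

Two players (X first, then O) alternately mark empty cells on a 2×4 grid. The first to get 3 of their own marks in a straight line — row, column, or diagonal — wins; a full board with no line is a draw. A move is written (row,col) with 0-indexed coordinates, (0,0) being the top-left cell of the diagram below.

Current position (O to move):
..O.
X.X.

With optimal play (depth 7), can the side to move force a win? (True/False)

ply 1, O at ..O./X.X. | (0,0)=-1→O.O./X.X.; (0,1)=-1→.OO./X.X.; (0,3)=-1→..OO/X.X.; (1,1)=+0→..O./XOX.*; (1,3)=-1→..O./X.XO
ply 2, X at ..O./XOX. | (0,0)=+0→X.O./XOX.*; (0,1)=+0→.XO./XOX.; (0,3)=+0→..OX/XOX.; (1,3)=-1→..O./XOXX
ply 3, O at X.O./XOX. | (0,1)=+0→XOO./XOX.*; (0,3)=+0→X.OO/XOX.; (1,3)=+0→X.O./XOXO
ply 4, X at XOO./XOX. | (0,3)=+0→XOOX/XOX.*; (1,3)=-1→XOO./XOXX
ply 5, O at XOOX/XOX. | (1,3)=+0→XOOX/XOXO*
ply 6: XOOX/XOXO is terminal +0 (X); from ..O./X.X. depth 7

O winning at [..O./X.X.]: False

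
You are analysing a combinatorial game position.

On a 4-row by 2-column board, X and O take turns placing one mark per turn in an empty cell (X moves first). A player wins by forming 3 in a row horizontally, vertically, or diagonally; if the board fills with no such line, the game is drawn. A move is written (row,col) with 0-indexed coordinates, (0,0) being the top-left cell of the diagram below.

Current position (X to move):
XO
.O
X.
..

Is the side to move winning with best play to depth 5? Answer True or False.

X winning at [XO/.O/X./..]: True

p1 X@[XO/.O/X./..]: (1,0)[XO/XO/X./..]+1* (2,1)[XO/.O/XX/..]+0 (3,0)[XO/.O/X./X.]-1 (3,1)[XO/.O/X./.X]-1
p2 O@[XO/XO/X./..] terminal -1; root [XO/.O/X./..] d5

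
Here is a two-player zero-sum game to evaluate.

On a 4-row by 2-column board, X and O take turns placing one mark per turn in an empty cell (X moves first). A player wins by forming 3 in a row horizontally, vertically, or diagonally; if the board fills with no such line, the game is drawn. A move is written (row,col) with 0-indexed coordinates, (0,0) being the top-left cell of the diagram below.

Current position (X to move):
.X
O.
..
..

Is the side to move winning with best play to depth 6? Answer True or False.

X winning at [.X/O./../..]: False

[.X/O./../..] X move#1: (0,0):+0/XX/O./../..*, (1,1):+0/.X/OX/../.., (2,0):+0/.X/O./X./.., (2,1):+0/.X/O./.X/.., (3,0):+0/.X/O./../X., (3,1):-1/.X/O./../.X
[XX/O./../..] O move#2: (1,1):+0/XX/OO/../..*, (2,0):+0/XX/O./O./.., (2,1):+0/XX/O./.O/.., (3,0):+0/XX/O./../O., (3,1):+0/XX/O./../.O
[XX/OO/../..] X move#3: (2,0):+0/XX/OO/X./..*, (2,1):+0/XX/OO/.X/.., (3,0):+0/XX/OO/../X., (3,1):+0/XX/OO/../.X
[XX/OO/X./..] O move#4: (2,1):+0/XX/OO/XO/..*, (3,0):+0/XX/OO/X./O., (3,1):+0/XX/OO/X./.O
[XX/OO/XO/..] X move#5: (3,0):-1/XX/OO/XO/X., (3,1):+0/XX/OO/XO/.X*
[XX/OO/XO/.X] O move#6: (3,0):+0/XX/OO/XO/OX*
[XX/OO/XO/OX] end (terminal +0, X#7); searched .X/O./../.. to 6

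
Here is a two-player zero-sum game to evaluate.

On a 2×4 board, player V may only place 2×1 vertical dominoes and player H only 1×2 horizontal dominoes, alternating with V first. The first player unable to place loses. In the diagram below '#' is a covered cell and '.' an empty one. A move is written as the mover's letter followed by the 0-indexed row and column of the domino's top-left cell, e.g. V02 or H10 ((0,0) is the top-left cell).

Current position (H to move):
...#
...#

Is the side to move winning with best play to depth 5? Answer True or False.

H winning at [...#/...#]: True

p1 H@[...#/...#]: H00[##.#/...#]+1* H01[.###/...#]+1 H10[...#/##.#]+1 H11[...#/.###]+1
p2 V@[##.#/...#]: V02[####/..##]-1*
p3 H@[####/..##]: H10[####/####]+1*
p4 V@[####/####] terminal -1; root [...#/...#] d5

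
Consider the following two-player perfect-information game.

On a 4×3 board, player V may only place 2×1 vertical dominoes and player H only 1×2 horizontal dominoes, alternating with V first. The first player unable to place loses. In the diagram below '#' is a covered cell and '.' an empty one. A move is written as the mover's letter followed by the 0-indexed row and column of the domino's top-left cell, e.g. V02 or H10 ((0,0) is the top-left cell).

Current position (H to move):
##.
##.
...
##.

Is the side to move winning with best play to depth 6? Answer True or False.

H winning at [##./##./.../##.]: False

ply 1, H at ##./##./.../##. | H20=-1→##./##./##./##.*; H21=-1→##./##./.##/##.
ply 2, V at ##./##./##./##. | V02=+1→###/###/##./##.*; V12=+1→##./###/###/##.; V22=+1→##./##./###/###
ply 3: ###/###/##./##. is terminal -1 (H); from ##./##./.../##. depth 6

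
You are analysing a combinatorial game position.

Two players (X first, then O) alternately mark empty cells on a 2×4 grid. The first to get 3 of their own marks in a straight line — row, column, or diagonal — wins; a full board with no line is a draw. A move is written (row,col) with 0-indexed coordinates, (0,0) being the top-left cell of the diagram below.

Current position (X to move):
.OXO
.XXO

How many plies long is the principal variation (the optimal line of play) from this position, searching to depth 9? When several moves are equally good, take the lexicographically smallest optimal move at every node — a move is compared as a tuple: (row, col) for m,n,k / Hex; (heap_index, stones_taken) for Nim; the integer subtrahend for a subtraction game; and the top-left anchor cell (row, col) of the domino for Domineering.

PV length from [.OXO/.XXO]: 1 ply

ply 1, X at .OXO/.XXO | (0,0)=+0→XOXO/.XXO; (1,0)=+1→.OXO/XXXO*
ply 2: .OXO/XXXO is terminal -1 (O); from .OXO/.XXO depth 9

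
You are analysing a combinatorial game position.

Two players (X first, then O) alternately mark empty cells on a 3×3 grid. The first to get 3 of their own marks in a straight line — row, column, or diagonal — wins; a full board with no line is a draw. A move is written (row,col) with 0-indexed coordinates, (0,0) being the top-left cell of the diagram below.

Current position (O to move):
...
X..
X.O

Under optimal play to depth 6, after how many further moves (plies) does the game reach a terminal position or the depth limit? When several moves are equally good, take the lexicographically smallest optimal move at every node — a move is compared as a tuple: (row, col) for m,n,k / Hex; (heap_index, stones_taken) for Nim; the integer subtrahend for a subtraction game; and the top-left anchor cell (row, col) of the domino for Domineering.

[.../X../X.O] O move#1: (0,0):-1/O../X../X.O*, (0,1):-1/.O./X../X.O, (0,2):-1/..O/X../X.O, (1,1):-1/.../XO./X.O, (1,2):-1/.../X.O/X.O, (2,1):-1/.../X../XOO
[O../X../X.O] X move#2: (0,1):-1/OX./X../X.O, (0,2):-1/O.X/X../X.O, (1,1):+1/O../XX./X.O*, (1,2):-1/O../X.X/X.O, (2,1):-1/O../X../XXO
[O../XX./X.O] O move#3: (0,1):-1/OO./XX./X.O*, (0,2):-1/O.O/XX./X.O, (1,2):-1/O../XXO/X.O, (2,1):-1/O../XX./XOO
[OO./XX./X.O] X move#4: (0,2):+1/OOX/XX./X.O*, (1,2):+1/OO./XXX/X.O, (2,1):-1/OO./XX./XXO
[OOX/XX./X.O] end (terminal -1, O#5); searched .../X../X.O to 6

PV length from [.../X../X.O]: 4 plies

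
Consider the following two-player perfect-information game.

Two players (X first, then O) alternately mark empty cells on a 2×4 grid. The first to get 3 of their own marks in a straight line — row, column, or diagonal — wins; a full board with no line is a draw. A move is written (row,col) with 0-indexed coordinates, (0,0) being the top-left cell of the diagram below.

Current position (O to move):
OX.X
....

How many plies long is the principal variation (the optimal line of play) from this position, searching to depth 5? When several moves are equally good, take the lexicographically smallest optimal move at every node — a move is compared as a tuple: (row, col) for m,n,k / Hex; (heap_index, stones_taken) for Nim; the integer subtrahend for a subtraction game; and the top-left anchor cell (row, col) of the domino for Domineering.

PV length from [OX.X/....]: 5 plies

[OX.X/....] O move#1: (0,2):+0/OXOX/....*, (1,0):-1/OX.X/O..., (1,1):-1/OX.X/.O.., (1,2):-1/OX.X/..O., (1,3):-1/OX.X/...O
[OXOX/....] X move#2: (1,0):+0/OXOX/X...*, (1,1):+0/OXOX/.X.., (1,2):+0/OXOX/..X., (1,3):+0/OXOX/...X
[OXOX/X...] O move#3: (1,1):+0/OXOX/XO..*, (1,2):+0/OXOX/X.O., (1,3):+0/OXOX/X..O
[OXOX/XO..] X move#4: (1,2):+0/OXOX/XOX.*, (1,3):+0/OXOX/XO.X
[OXOX/XOX.] O move#5: (1,3):+0/OXOX/XOXO*
[OXOX/XOXO] end (terminal +0, X#6); searched OX.X/.... to 5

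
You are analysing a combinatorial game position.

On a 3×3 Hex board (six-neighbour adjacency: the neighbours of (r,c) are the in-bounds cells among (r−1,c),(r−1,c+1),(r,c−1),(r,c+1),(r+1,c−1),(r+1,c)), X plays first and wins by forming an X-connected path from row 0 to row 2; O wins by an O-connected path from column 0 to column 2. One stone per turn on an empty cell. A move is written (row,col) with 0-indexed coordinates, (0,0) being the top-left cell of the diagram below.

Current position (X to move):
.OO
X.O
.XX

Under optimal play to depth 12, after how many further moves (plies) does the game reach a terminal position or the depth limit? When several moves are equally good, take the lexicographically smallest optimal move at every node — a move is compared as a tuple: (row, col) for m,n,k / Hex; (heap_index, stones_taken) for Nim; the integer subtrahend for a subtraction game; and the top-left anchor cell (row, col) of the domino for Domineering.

PV length from [.OO/X.O/.XX]: 3 plies

ply 1, X at .OO/X.O/.XX | (0,0)=+1→XOO/X.O/.XX*; (1,1)=-1→.OO/XXO/.XX; (2,0)=-1→.OO/X.O/XXX
ply 2, O at XOO/X.O/.XX | (1,1)=-1→XOO/XOO/.XX*; (2,0)=-1→XOO/X.O/OXX
ply 3, X at XOO/XOO/.XX | (2,0)=+1→XOO/XOO/XXX*
ply 4: XOO/XOO/XXX is terminal -1 (O); from .OO/X.O/.XX depth 12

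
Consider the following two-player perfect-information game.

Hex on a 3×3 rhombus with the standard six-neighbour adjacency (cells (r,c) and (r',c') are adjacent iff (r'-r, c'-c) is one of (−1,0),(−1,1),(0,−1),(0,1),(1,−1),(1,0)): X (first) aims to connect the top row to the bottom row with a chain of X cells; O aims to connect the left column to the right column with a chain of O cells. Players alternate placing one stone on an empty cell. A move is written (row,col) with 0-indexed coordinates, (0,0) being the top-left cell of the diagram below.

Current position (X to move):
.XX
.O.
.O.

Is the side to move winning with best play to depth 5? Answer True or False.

ply 1, X at .XX/.O./.O. | (0,0)=-1→XXX/.O./.O.*; (1,0)=-1→.XX/XO./.O.; (1,2)=-1→.XX/.OX/.O.; (2,0)=-1→.XX/.O./XO.; (2,2)=-1→.XX/.O./.OX
ply 2, O at XXX/.O./.O. | (1,0)=+1→XXX/OO./.O.*; (1,2)=+1→XXX/.OO/.O.; (2,0)=+1→XXX/.O./OO.; (2,2)=+1→XXX/.O./.OO
ply 3, X at XXX/OO./.O. | (1,2)=-1→XXX/OOX/.O.*; (2,0)=-1→XXX/OO./XO.; (2,2)=-1→XXX/OO./.OX
ply 4, O at XXX/OOX/.O. | (2,0)=-1→XXX/OOX/OO.; (2,2)=+1→XXX/OOX/.OO*
ply 5: XXX/OOX/.OO is terminal -1 (X); from .XX/.O./.O. depth 5

X winning at [.XX/.O./.O.]: False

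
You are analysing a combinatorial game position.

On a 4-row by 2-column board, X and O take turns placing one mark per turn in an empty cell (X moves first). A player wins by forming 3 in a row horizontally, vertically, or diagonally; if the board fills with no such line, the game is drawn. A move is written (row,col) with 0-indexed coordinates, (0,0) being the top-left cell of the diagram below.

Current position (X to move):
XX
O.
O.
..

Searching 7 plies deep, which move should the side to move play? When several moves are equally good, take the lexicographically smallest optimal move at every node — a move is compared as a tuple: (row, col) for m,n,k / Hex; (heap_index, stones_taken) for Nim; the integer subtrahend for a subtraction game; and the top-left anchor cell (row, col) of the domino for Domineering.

X's best at [XX/O./O./..]: (3,0)

[XX/O./O./..] X move#1: (1,1):-1/XX/OX/O./.., (2,1):-1/XX/O./OX/.., (3,0):+0/XX/O./O./X.*, (3,1):-1/XX/O./O./.X
[XX/O./O./X.] O move#2: (1,1):+0/XX/OO/O./X.*, (2,1):+0/XX/O./OO/X., (3,1):+0/XX/O./O./XO
[XX/OO/O./X.] X move#3: (2,1):+0/XX/OO/OX/X.*, (3,1):+0/XX/OO/O./XX
[XX/OO/OX/X.] O move#4: (3,1):+0/XX/OO/OX/XO*
[XX/OO/OX/XO] end (terminal +0, X#5); searched XX/O./O./.. to 7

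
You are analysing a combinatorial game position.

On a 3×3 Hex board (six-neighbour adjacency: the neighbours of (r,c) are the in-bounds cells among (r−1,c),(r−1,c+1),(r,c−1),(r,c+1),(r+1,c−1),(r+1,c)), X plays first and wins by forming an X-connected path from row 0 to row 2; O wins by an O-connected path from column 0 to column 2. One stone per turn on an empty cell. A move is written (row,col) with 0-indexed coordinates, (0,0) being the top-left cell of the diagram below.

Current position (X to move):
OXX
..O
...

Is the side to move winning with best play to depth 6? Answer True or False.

p1 X@[OXX/..O/...]: (1,0)[OXX/X.O/...]-1 (1,1)[OXX/.XO/...]+1* (2,0)[OXX/..O/X..]+1 (2,1)[OXX/..O/.X.]-1 (2,2)[OXX/..O/..X]-1
p2 O@[OXX/.XO/...]: (1,0)[OXX/OXO/...]-1* (2,0)[OXX/.XO/O..]-1 (2,1)[OXX/.XO/.O.]-1 (2,2)[OXX/.XO/..O]-1
p3 X@[OXX/OXO/...]: (2,0)[OXX/OXO/X..]+1* (2,1)[OXX/OXO/.X.]+1 (2,2)[OXX/OXO/..X]+1
p4 O@[OXX/OXO/X..] terminal -1; root [OXX/..O/...] d6

X winning at [OXX/..O/...]: True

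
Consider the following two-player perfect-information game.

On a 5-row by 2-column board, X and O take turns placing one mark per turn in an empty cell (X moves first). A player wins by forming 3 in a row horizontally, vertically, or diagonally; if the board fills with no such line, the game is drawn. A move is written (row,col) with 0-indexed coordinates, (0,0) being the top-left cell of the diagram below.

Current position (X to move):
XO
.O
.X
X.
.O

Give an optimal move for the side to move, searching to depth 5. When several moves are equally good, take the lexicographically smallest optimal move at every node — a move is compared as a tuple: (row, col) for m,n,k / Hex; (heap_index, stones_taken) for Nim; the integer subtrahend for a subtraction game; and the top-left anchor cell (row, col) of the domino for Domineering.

p1 X@[XO/.O/.X/X./.O]: (1,0)[XO/XO/.X/X./.O]+0 (2,0)[XO/.O/XX/X./.O]+1* (3,1)[XO/.O/.X/XX/.O]+0 (4,0)[XO/.O/.X/X./XO]+0
p2 O@[XO/.O/XX/X./.O]: (1,0)[XO/OO/XX/X./.O]-1* (3,1)[XO/.O/XX/XO/.O]-1 (4,0)[XO/.O/XX/X./OO]-1
p3 X@[XO/OO/XX/X./.O]: (3,1)[XO/OO/XX/XX/.O]+0 (4,0)[XO/OO/XX/X./XO]+1*
p4 O@[XO/OO/XX/X./XO] terminal -1; root [XO/.O/.X/X./.O] d5

X's best at [XO/.O/.X/X./.O]: (2,0)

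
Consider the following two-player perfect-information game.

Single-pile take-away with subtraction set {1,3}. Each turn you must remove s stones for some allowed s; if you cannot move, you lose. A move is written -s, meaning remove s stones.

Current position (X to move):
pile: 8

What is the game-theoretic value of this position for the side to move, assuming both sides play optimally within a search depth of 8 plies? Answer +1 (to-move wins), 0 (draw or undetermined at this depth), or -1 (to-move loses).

p1 X@[8]: -1[7]-1* -3[5]-1
p2 O@[7]: -1[6]+1* -3[4]+1
p3 X@[6]: -1[5]-1* -3[3]-1
p4 O@[5]: -1[4]+1* -3[2]+1
p5 X@[4]: -1[3]-1* -3[1]-1
p6 O@[3]: -1[2]+1* -3[0]+1
p7 X@[2]: -1[1]-1*
p8 O@[1]: -1[0]+1*
p9 X@[0] terminal -1; root [8] d8

value(8, X) = -1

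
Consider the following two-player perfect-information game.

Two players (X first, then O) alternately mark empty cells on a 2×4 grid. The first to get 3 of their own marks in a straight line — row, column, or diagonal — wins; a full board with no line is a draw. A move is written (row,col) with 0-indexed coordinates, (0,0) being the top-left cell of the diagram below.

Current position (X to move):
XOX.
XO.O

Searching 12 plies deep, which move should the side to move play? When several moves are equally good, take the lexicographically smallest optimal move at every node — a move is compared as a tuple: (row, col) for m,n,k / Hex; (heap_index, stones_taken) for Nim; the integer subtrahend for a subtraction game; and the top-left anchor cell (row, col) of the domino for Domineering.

p1 X@[XOX./XO.O]: (0,3)[XOXX/XO.O]-1 (1,2)[XOX./XOXO]+0*
p2 O@[XOX./XOXO]: (0,3)[XOXO/XOXO]+0*
p3 X@[XOXO/XOXO] terminal +0; root [XOX./XO.O] d12

X's best at [XOX./XO.O]: (1,2)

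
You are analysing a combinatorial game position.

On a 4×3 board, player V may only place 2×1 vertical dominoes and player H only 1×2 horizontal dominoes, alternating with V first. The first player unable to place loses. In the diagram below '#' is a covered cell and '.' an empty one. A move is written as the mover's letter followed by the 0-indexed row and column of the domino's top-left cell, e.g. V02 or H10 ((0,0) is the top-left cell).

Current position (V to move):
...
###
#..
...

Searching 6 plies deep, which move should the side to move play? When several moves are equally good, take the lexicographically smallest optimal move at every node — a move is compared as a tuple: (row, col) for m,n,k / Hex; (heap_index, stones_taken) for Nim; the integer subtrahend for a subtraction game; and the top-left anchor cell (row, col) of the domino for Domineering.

p1 V@[.../###/#../...]: V21[.../###/##./.#.]+1* V22[.../###/#.#/..#]-1
p2 H@[.../###/##./.#.]: H00[##./###/##./.#.]-1* H01[.##/###/##./.#.]-1
p3 V@[##./###/##./.#.]: V22[##./###/###/.##]+1*
p4 H@[##./###/###/.##] terminal -1; root [.../###/#../...] d6

V's best at [.../###/#../...]: V21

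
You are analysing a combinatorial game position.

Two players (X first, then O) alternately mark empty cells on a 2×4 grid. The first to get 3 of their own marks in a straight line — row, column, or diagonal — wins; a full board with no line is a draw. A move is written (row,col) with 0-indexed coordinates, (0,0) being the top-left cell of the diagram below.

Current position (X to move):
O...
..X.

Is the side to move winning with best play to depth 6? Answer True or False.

X winning at [O.../..X.]: True

p1 X@[O.../..X.]: (0,1)[OX../..X.]+0 (0,2)[O.X./..X.]+0 (0,3)[O..X/..X.]+0 (1,0)[O.../X.X.]+0 (1,1)[O.../.XX.]+1* (1,3)[O.../..XX]+0
p2 O@[O.../.XX.]: (0,1)[OO../.XX.]-1* (0,2)[O.O./.XX.]-1 (0,3)[O..O/.XX.]-1 (1,0)[O.../OXX.]-1 (1,3)[O.../.XXO]-1
p3 X@[OO../.XX.]: (0,2)[OOX./.XX.]+1* (0,3)[OO.X/.XX.]-1 (1,0)[OO../XXX.]+1 (1,3)[OO../.XXX]+1
p4 O@[OOX./.XX.]: (0,3)[OOXO/.XX.]-1* (1,0)[OOX./OXX.]-1 (1,3)[OOX./.XXO]-1
p5 X@[OOXO/.XX.]: (1,0)[OOXO/XXX.]+1* (1,3)[OOXO/.XXX]+1
p6 O@[OOXO/XXX.] terminal -1; root [O.../..X.] d6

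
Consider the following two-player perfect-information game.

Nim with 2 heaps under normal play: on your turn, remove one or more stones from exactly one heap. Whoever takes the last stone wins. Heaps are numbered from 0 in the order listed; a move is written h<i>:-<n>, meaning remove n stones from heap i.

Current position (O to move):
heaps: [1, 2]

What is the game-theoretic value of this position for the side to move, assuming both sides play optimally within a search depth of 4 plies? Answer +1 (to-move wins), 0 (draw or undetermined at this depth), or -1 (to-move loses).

value((1,2), O) = +1

ply 1, O at (1,2) | h0:-1=-1→(0,2); h1:-1=+1→(1,1)*; h1:-2=-1→(1,0)
ply 2, X at (1,1) | h0:-1=-1→(0,1)*; h1:-1=-1→(1,0)
ply 3, O at (0,1) | h1:-1=+1→(0,0)*
ply 4: (0,0) is terminal -1 (X); from (1,2) depth 4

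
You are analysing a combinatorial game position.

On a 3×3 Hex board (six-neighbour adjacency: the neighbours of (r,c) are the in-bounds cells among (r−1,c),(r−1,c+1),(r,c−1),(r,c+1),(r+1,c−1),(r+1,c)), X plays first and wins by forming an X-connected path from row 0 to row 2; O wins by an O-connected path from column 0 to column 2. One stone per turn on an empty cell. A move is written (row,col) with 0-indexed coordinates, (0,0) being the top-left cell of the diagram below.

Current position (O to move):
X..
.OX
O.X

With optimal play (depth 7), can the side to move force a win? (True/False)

p1 O@[X../.OX/O.X]: (0,1)[XO./.OX/O.X]-1 (0,2)[X.O/.OX/O.X]+1* (1,0)[X../OOX/O.X]-1 (2,1)[X../.OX/OOX]-1
p2 X@[X.O/.OX/O.X] terminal -1; root [X../.OX/O.X] d7

O winning at [X../.OX/O.X]: True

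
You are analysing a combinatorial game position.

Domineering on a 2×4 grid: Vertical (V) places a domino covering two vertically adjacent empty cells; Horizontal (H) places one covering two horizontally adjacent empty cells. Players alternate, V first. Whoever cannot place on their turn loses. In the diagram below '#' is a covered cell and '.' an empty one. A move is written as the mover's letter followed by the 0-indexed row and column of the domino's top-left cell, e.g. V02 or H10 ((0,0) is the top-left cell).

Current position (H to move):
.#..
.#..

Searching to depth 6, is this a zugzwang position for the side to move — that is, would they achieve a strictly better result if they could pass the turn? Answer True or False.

[.#../.#..] H move#1: H02:+1/.###/.#..*, H12:+1/.#../.###
[.###/.#..] V move#2: V00:-1/####/##..*
[####/##..] H move#3: H12:+1/####/####*
[####/####] end (terminal -1, V#4); searched .#../.#.. to 6
pass branch (V moves first from the same position):
  | [.#../.#..] V move#1: V00:-1/##../##.., V02:+1/.##./.##.*, V03:+1/.#.#/.#.#
  | [.##./.##.] end (terminal -1, H#2); searched .#../.#.. to 6
H moving scores +1; H passing scores -1

zugzwang(.#../.#.., H) = False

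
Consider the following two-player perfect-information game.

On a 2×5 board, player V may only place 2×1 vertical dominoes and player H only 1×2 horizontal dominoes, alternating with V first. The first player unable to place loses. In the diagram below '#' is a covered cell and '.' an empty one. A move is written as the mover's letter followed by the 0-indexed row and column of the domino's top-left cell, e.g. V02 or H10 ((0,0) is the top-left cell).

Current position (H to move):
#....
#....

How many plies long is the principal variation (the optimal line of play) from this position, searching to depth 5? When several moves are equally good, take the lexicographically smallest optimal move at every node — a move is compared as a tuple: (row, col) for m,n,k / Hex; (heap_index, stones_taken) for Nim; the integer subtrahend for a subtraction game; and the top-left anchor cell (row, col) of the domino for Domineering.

ply 1, H at #..../#.... | H01=-1→###../#....; H02=+1→#.##./#....*; H03=-1→#..##/#....; H11=-1→#..../###..; H12=+1→#..../#.##.; H13=-1→#..../#..##
ply 2, V at #.##./#.... | V01=-1→####./##...*; V04=-1→#.###/#...#
ply 3, H at ####./##... | H12=-1→####./####.; H13=+1→####./##.##*
ply 4: ####./##.## is terminal -1 (V); from #..../#.... depth 5

PV length from [#..../#....]: 3 plies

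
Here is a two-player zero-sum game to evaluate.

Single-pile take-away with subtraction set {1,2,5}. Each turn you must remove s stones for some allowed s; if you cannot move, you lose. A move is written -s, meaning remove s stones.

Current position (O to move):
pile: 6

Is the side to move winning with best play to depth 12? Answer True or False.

[6] O move#1: -1:-1/5*, -2:-1/4, -5:-1/1
[5] X move#2: -1:-1/4, -2:+1/3*, -5:+1/0
[3] O move#3: -1:-1/2*, -2:-1/1
[2] X move#4: -1:-1/1, -2:+1/0*
[0] end (terminal -1, O#5); searched 6 to 12

O winning at [6]: False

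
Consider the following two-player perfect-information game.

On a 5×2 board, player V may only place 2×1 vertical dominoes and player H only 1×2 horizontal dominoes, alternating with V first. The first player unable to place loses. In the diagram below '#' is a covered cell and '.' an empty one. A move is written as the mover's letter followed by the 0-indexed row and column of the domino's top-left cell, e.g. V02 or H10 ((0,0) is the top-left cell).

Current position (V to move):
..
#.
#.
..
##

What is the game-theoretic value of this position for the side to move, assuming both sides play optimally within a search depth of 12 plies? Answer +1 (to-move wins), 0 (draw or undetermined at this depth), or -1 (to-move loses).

value(../#./#./../##, V) = -1

p1 V@[../#./#./../##]: V01[.#/##/#./../##]-1* V11[../##/##/../##]-1 V21[../#./##/.#/##]-1
p2 H@[.#/##/#./../##]: H30[.#/##/#./##/##]+1*
p3 V@[.#/##/#./##/##] terminal -1; root [../#./#./../##] d12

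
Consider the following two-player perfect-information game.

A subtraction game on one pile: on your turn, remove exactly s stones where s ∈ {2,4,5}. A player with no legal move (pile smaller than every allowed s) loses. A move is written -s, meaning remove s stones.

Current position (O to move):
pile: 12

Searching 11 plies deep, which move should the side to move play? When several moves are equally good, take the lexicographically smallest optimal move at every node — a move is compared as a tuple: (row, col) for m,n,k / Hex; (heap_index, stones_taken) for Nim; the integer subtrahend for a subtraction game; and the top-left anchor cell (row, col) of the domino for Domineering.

[12] O move#1: -2:-1/10, -4:+1/8*, -5:+1/7
[8] X move#2: -2:-1/6*, -4:-1/4, -5:-1/3
[6] O move#3: -2:-1/4, -4:-1/2, -5:+1/1*
[1] end (terminal -1, X#4); searched 12 to 11

O's best at [12]: -4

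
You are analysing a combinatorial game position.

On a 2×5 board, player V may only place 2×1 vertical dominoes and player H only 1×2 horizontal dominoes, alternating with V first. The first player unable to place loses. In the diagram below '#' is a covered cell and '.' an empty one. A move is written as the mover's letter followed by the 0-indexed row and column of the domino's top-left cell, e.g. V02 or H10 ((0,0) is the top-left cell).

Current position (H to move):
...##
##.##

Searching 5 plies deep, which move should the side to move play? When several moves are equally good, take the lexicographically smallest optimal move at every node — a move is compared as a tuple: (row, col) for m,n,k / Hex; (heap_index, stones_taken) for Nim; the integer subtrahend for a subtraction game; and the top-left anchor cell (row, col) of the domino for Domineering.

H's best at [...##/##.##]: H01

p1 H@[...##/##.##]: H00[##.##/##.##]-1 H01[.####/##.##]+1*
p2 V@[.####/##.##] terminal -1; root [...##/##.##] d5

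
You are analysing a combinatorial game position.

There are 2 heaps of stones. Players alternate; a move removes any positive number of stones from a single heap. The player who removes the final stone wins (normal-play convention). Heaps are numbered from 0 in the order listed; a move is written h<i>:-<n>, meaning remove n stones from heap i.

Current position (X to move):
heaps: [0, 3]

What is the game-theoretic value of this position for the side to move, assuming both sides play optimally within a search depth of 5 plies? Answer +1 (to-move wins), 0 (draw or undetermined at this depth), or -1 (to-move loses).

value((0,3), X) = +1

ply 1, X at (0,3) | h1:-1=-1→(0,2); h1:-2=-1→(0,1); h1:-3=+1→(0,0)*
ply 2: (0,0) is terminal -1 (O); from (0,3) depth 5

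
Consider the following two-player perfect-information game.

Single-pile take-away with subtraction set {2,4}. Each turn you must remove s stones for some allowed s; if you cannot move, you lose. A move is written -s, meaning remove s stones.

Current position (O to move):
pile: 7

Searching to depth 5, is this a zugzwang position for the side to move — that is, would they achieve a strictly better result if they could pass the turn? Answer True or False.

zugzwang(7, O) = True

ply 1, O at 7 | -2=-1→5*; -4=-1→3
ply 2, X at 5 | -2=-1→3; -4=+1→1*
ply 3: 1 is terminal -1 (O); from 7 depth 5
pass branch (X moves first from the same position):
  | ply 1, X at 7 | -2=-1→5*; -4=-1→3
  | ply 2, O at 5 | -2=-1→3; -4=+1→1*
  | ply 3: 1 is terminal -1 (X); from 7 depth 5
O moving scores -1; O passing scores +1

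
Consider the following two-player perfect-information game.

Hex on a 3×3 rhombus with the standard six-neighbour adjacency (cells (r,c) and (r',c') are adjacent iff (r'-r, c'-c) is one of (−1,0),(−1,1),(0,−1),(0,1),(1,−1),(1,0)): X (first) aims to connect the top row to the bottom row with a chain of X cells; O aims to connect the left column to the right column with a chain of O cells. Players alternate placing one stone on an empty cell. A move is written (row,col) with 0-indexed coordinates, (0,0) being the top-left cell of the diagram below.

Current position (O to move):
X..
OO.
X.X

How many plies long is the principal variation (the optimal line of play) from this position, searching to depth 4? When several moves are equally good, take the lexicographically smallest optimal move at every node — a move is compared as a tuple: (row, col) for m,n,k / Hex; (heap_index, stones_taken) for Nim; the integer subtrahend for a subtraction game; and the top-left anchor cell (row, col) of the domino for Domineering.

p1 O@[X../OO./X.X]: (0,1)[XO./OO./X.X]+1* (0,2)[X.O/OO./X.X]+1 (1,2)[X../OOO/X.X]+1 (2,1)[X../OO./XOX]+1
p2 X@[XO./OO./X.X]: (0,2)[XOX/OO./X.X]-1* (1,2)[XO./OOX/X.X]-1 (2,1)[XO./OO./XXX]-1
p3 O@[XOX/OO./X.X]: (1,2)[XOX/OOO/X.X]+1* (2,1)[XOX/OO./XOX]-1
p4 X@[XOX/OOO/X.X] terminal -1; root [X../OO./X.X] d4

PV length from [X../OO./X.X]: 3 plies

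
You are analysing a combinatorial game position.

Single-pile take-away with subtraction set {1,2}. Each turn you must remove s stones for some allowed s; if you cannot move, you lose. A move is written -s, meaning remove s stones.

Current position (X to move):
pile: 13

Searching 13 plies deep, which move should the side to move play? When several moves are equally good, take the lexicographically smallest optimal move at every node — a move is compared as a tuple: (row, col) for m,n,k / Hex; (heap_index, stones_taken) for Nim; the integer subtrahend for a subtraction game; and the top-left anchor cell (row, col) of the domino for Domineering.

X's best at [13]: -1

ply 1, X at 13 | -1=+1→12*; -2=-1→11
ply 2, O at 12 | -1=-1→11*; -2=-1→10
ply 3, X at 11 | -1=-1→10; -2=+1→9*
ply 4, O at 9 | -1=-1→8*; -2=-1→7
ply 5, X at 8 | -1=-1→7; -2=+1→6*
ply 6, O at 6 | -1=-1→5*; -2=-1→4
ply 7, X at 5 | -1=-1→4; -2=+1→3*
ply 8, O at 3 | -1=-1→2*; -2=-1→1
ply 9, X at 2 | -1=-1→1; -2=+1→0*
ply 10: 0 is terminal -1 (O); from 13 depth 13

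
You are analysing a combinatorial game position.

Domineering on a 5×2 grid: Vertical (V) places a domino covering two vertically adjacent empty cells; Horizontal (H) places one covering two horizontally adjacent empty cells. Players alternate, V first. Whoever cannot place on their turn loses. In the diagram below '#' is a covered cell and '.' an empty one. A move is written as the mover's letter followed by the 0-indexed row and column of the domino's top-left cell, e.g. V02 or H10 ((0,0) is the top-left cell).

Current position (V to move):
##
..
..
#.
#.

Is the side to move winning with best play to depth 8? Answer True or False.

V winning at [##/../../#./#.]: True

[##/../../#./#.] V move#1: V10:+1/##/#./#./#./#.*, V11:+1/##/.#/.#/#./#., V21:-1/##/../.#/##/#., V31:-1/##/../../##/##
[##/#./#./#./#.] end (terminal -1, H#2); searched ##/../../#./#. to 8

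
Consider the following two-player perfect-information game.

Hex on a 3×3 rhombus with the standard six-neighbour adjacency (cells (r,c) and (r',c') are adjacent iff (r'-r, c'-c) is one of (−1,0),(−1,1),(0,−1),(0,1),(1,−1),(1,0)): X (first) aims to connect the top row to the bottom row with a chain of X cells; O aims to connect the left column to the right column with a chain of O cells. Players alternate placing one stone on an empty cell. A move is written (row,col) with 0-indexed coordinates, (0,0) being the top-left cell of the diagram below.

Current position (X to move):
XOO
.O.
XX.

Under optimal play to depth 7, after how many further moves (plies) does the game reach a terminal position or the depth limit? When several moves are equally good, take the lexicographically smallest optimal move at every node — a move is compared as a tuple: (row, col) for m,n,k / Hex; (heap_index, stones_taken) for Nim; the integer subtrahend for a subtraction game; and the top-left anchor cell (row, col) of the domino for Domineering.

p1 X@[XOO/.O./XX.]: (1,0)[XOO/XO./XX.]+1* (1,2)[XOO/.OX/XX.]-1 (2,2)[XOO/.O./XXX]-1
p2 O@[XOO/XO./XX.] terminal -1; root [XOO/.O./XX.] d7

PV length from [XOO/.O./XX.]: 1 ply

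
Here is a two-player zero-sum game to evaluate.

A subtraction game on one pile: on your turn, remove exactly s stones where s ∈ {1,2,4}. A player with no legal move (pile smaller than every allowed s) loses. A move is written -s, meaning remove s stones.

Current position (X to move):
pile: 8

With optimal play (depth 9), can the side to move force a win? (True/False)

p1 X@[8]: -1[7]-1 -2[6]+1* -4[4]-1
p2 O@[6]: -1[5]-1* -2[4]-1 -4[2]-1
p3 X@[5]: -1[4]-1 -2[3]+1* -4[1]-1
p4 O@[3]: -1[2]-1* -2[1]-1
p5 X@[2]: -1[1]-1 -2[0]+1*
p6 O@[0] terminal -1; root [8] d9

X winning at [8]: True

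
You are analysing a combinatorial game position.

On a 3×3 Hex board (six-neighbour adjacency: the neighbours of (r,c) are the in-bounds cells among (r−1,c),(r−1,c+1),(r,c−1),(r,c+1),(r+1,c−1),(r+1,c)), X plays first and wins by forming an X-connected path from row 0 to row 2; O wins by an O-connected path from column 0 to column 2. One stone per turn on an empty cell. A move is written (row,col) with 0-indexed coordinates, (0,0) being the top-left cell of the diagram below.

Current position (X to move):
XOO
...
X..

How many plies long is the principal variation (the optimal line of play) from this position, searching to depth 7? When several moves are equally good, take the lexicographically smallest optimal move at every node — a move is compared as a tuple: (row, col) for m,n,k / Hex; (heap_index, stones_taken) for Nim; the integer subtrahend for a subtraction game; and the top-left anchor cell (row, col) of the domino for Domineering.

PV length from [XOO/.../X..]: 1 ply

[XOO/.../X..] X move#1: (1,0):+1/XOO/X../X..*, (1,1):-1/XOO/.X./X.., (1,2):-1/XOO/..X/X.., (2,1):-1/XOO/.../XX., (2,2):-1/XOO/.../X.X
[XOO/X../X..] end (terminal -1, O#2); searched XOO/.../X.. to 7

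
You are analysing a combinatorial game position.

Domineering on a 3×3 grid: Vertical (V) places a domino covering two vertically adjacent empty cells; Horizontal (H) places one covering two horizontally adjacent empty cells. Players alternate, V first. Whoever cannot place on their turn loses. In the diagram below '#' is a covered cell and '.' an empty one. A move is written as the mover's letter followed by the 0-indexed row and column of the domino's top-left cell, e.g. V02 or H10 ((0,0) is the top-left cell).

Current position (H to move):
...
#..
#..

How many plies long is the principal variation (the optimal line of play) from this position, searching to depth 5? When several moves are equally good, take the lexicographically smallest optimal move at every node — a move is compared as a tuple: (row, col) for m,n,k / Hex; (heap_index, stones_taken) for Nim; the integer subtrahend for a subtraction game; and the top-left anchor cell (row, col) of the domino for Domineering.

PV length from [.../#../#..]: 1 ply

[.../#../#..] H move#1: H00:-1/##./#../#.., H01:-1/.##/#../#.., H11:+1/.../###/#..*, H21:-1/.../#../###
[.../###/#..] end (terminal -1, V#2); searched .../#../#.. to 5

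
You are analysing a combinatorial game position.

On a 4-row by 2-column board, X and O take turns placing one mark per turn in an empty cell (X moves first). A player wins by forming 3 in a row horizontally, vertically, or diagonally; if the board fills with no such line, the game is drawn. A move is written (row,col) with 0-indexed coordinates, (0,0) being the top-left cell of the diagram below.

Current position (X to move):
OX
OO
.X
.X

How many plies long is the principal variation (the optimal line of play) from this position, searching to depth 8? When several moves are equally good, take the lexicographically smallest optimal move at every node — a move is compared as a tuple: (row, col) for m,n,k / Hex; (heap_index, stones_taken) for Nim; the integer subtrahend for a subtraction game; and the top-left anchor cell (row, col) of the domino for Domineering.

PV length from [OX/OO/.X/.X]: 2 plies

[OX/OO/.X/.X] X move#1: (2,0):+0/OX/OO/XX/.X*, (3,0):-1/OX/OO/.X/XX
[OX/OO/XX/.X] O move#2: (3,0):+0/OX/OO/XX/OX*
[OX/OO/XX/OX] end (terminal +0, X#3); searched OX/OO/.X/.X to 8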